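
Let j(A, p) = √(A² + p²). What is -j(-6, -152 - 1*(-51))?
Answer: -√10237 ≈ -101.18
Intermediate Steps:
-j(-6, -152 - 1*(-51)) = -√((-6)² + (-152 - 1*(-51))²) = -√(36 + (-152 + 51)²) = -√(36 + (-101)²) = -√(36 + 10201) = -√10237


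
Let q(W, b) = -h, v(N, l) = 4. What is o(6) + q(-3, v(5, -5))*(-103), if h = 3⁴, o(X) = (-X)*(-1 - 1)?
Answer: 8355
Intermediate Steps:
o(X) = 2*X (o(X) = -X*(-2) = 2*X)
h = 81
q(W, b) = -81 (q(W, b) = -1*81 = -81)
o(6) + q(-3, v(5, -5))*(-103) = 2*6 - 81*(-103) = 12 + 8343 = 8355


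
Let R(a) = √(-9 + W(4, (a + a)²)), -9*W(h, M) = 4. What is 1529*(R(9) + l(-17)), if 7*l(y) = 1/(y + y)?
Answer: -1529/238 + 1529*I*√85/3 ≈ -6.4244 + 4698.9*I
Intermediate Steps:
W(h, M) = -4/9 (W(h, M) = -⅑*4 = -4/9)
l(y) = 1/(14*y) (l(y) = 1/(7*(y + y)) = 1/(7*((2*y))) = (1/(2*y))/7 = 1/(14*y))
R(a) = I*√85/3 (R(a) = √(-9 - 4/9) = √(-85/9) = I*√85/3)
1529*(R(9) + l(-17)) = 1529*(I*√85/3 + (1/14)/(-17)) = 1529*(I*√85/3 + (1/14)*(-1/17)) = 1529*(I*√85/3 - 1/238) = 1529*(-1/238 + I*√85/3) = -1529/238 + 1529*I*√85/3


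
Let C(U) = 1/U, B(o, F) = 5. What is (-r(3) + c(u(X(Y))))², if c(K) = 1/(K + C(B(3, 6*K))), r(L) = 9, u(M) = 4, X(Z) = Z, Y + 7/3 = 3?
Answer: 33856/441 ≈ 76.771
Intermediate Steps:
Y = ⅔ (Y = -7/3 + 3 = ⅔ ≈ 0.66667)
c(K) = 1/(⅕ + K) (c(K) = 1/(K + 1/5) = 1/(K + ⅕) = 1/(⅕ + K))
(-r(3) + c(u(X(Y))))² = (-1*9 + 5/(1 + 5*4))² = (-9 + 5/(1 + 20))² = (-9 + 5/21)² = (-184/21)² = 33856/441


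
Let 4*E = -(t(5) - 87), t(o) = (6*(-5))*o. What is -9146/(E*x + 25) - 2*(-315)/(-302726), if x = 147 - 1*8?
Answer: -5547872537/5001487609 ≈ -1.1092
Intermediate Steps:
t(o) = -30*o
x = 139 (x = 147 - 8 = 139)
E = 237/4 (E = (-(-30*5 - 87))/4 = (-(-150 - 87))/4 = (-1*(-237))/4 = (¼)*237 = 237/4 ≈ 59.250)
-9146/(E*x + 25) - 2*(-315)/(-302726) = -9146/((237/4)*139 + 25) - 2*(-315)/(-302726) = -9146/(32943/4 + 25) + 630*(-1/302726) = -9146/33043/4 - 315/151363 = -9146*4/33043 - 315/151363 = -36584/33043 - 315/151363 = -5547872537/5001487609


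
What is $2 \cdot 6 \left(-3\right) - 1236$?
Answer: $-1272$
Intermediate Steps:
$2 \cdot 6 \left(-3\right) - 1236 = 12 \left(-3\right) - 1236 = -36 - 1236 = -1272$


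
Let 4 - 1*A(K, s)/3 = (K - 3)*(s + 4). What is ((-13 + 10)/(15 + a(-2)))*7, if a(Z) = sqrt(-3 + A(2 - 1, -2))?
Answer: -105/68 + 7*sqrt(21)/68 ≈ -1.0724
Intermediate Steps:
A(K, s) = 12 - 3*(-3 + K)*(4 + s) (A(K, s) = 12 - 3*(K - 3)*(s + 4) = 12 - 3*(-3 + K)*(4 + s))
a(Z) = sqrt(21) (a(Z) = sqrt(-3 + (48 - 12*(2 - 1) + 9*(-2) - 3*(2 - 1)*(-2))) = sqrt(-3 + (48 - 12*1 - 18 - 3*1*(-2))) = sqrt(-3 + (48 - 12 - 18 + 6)) = sqrt(-3 + 24) = sqrt(21))
((-13 + 10)/(15 + a(-2)))*7 = ((-13 + 10)/(15 + sqrt(21)))*7 = -3/(15 + sqrt(21))*7 = -21/(15 + sqrt(21))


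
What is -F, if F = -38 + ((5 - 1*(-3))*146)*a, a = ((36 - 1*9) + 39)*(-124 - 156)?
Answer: 21584678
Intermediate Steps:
a = -18480 (a = ((36 - 9) + 39)*(-280) = (27 + 39)*(-280) = 66*(-280) = -18480)
F = -21584678 (F = -38 + ((5 - 1*(-3))*146)*(-18480) = -38 + ((5 + 3)*146)*(-18480) = -38 + (8*146)*(-18480) = -38 + 1168*(-18480) = -38 - 21584640 = -21584678)
-F = -1*(-21584678) = 21584678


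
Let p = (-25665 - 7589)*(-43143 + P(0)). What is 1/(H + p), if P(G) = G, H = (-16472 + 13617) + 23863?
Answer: 1/1434698330 ≈ 6.9701e-10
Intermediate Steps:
H = 21008 (H = -2855 + 23863 = 21008)
p = 1434677322 (p = (-25665 - 7589)*(-43143 + 0) = -33254*(-43143) = 1434677322)
1/(H + p) = 1/(21008 + 1434677322) = 1/1434698330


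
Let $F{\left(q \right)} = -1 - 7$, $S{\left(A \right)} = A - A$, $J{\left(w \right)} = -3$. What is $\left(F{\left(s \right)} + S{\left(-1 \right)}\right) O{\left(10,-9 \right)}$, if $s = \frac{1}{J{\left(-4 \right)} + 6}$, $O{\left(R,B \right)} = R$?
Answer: $-80$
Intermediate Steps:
$s = \frac{1}{3}$ ($s = \frac{1}{-3 + 6} = \frac{1}{3} \approx 0.33333$)
$S{\left(A \right)} = 0$
$F{\left(q \right)} = -8$ ($F{\left(q \right)} = -1 - 7 = -8$)
$\left(F{\left(s \right)} + S{\left(-1 \right)}\right) O{\left(10,-9 \right)} = \left(-8 + 0\right) 10 = \left(-8\right) 10 = -80$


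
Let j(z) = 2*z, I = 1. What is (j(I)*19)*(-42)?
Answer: -1596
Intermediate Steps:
(j(I)*19)*(-42) = ((2*1)*19)*(-42) = (2*19)*(-42) = 38*(-42) = -1596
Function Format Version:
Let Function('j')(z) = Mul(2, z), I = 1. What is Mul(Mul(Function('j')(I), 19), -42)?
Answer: -1596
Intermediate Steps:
Mul(Mul(Function('j')(I), 19), -42) = Mul(Mul(Mul(2, 1), 19), -42) = Mul(Mul(2, 19), -42) = Mul(38, -42) = -1596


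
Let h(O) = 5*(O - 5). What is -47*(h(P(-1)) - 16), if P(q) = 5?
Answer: 752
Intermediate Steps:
h(O) = -25 + 5*O (h(O) = 5*(-5 + O) = -25 + 5*O)
-47*(h(P(-1)) - 16) = -47*((-25 + 5*5) - 16) = -47*((-25 + 25) - 16) = -47*(0 - 16) = -47*(-16) = 752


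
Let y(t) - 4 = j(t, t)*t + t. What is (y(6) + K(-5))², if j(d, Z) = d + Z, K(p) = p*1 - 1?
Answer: 5776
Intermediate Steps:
K(p) = -1 + p (K(p) = p - 1 = -1 + p)
j(d, Z) = Z + d
y(t) = 4 + t + 2*t² (y(t) = 4 + ((t + t)*t + t) = 4 + ((2*t)*t + t) = 4 + (2*t² + t) = 4 + (t + 2*t²) = 4 + t + 2*t²)
(y(6) + K(-5))² = ((4 + 6 + 2*6²) + (-1 - 5))² = ((4 + 6 + 2*36) - 6)² = ((4 + 6 + 72) - 6)² = (82 - 6)² = 76² = 5776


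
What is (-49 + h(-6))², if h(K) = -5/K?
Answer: 83521/36 ≈ 2320.0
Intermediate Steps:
(-49 + h(-6))² = (-49 - 5/(-6))² = (-49 - 5*(-⅙))² = (-49 + ⅚)² = (-289/6)² = 83521/36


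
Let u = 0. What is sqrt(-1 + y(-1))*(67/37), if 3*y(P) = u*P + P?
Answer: 134*I*sqrt(3)/111 ≈ 2.0909*I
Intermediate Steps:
y(P) = P/3 (y(P) = (0*P + P)/3 = (0 + P)/3 = P/3)
sqrt(-1 + y(-1))*(67/37) = sqrt(-1 + (1/3)*(-1))*(67/37) = sqrt(-1 - 1/3)*(67*(1/37)) = sqrt(-4/3)*(67/37) = (2*I*sqrt(3)/3)*(67/37) = 134*I*sqrt(3)/111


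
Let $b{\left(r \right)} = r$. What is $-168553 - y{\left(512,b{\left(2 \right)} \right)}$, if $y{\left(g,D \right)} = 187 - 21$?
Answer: $-168719$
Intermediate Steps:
$y{\left(g,D \right)} = 166$ ($y{\left(g,D \right)} = 187 - 21 = 166$)
$-168553 - y{\left(512,b{\left(2 \right)} \right)} = -168553 - 166 = -168719$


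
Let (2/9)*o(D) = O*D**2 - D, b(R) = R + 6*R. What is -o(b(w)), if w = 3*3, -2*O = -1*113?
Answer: -4035339/4 ≈ -1.0088e+6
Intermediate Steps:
O = 113/2 (O = -(-1)*113/2 = -1/2*(-113) = 113/2 ≈ 56.500)
w = 9
b(R) = 7*R
o(D) = -9*D/2 + 1017*D**2/4 (o(D) = 9*(113*D**2/2 - D)/2 = 9*(-D + 113*D**2/2)/2 = -9*D/2 + 1017*D**2/4)
-o(b(w)) = -9*7*9*(-2 + 113*(7*9))/4 = -9*63*(-2 + 113*63)/4 = -9*63*(-2 + 7119)/4 = -9*63*7117/4 = -1*4035339/4 = -4035339/4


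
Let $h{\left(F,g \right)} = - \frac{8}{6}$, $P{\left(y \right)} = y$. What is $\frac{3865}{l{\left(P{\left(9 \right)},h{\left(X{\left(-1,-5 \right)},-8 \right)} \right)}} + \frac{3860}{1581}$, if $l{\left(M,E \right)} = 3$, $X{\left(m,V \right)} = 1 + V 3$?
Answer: $\frac{2040715}{1581} \approx 1290.8$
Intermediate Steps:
$X{\left(m,V \right)} = 1 + 3 V$
$h{\left(F,g \right)} = - \frac{4}{3}$ ($h{\left(F,g \right)} = \left(-8\right) \frac{1}{6} = - \frac{4}{3}$)
$\frac{3865}{l{\left(P{\left(9 \right)},h{\left(X{\left(-1,-5 \right)},-8 \right)} \right)}} + \frac{3860}{1581} = \frac{3865}{3} + \frac{3860}{1581} = \frac{2040715}{1581}$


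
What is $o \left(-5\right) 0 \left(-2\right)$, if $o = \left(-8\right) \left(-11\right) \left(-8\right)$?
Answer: $0$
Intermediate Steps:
$o = -704$ ($o = 88 \left(-8\right) = -704$)
$o \left(-5\right) 0 \left(-2\right) = - 704 \left(-5\right) 0 \left(-2\right) = - 704 \cdot 0 \left(-2\right) = \left(-704\right) 0 = 0$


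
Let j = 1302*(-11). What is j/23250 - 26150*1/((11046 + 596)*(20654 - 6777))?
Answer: -6221541684/10097252125 ≈ -0.61616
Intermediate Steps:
j = -14322
j/23250 - 26150*1/((11046 + 596)*(20654 - 6777)) = -14322/23250 - 26150*1/((11046 + 596)*(20654 - 6777)) = -14322*1/23250 - 26150/(11642*13877) = -77/125 - 26150/161556034 = -77/125 - 26150*1/161556034 = -77/125 - 13075/80778017 = -6221541684/10097252125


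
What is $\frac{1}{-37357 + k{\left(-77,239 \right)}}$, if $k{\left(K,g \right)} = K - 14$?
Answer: $- \frac{1}{37448} \approx -2.6704 \cdot 10^{-5}$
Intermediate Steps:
$k{\left(K,g \right)} = -14 + K$ ($k{\left(K,g \right)} = K - 14 = -14 + K$)
$\frac{1}{-37357 + k{\left(-77,239 \right)}} = \frac{1}{-37357 - 91} = \frac{1}{-37448} = - \frac{1}{37448}$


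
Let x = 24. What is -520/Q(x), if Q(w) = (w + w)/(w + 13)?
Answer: -2405/6 ≈ -400.83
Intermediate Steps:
Q(w) = 2*w/(13 + w) (Q(w) = (2*w)/(13 + w) = 2*w/(13 + w))
-520/Q(x) = -520/(2*24/(13 + 24)) = -520/(2*24/37) = -520/(2*24*(1/37)) = -520/48/37 = -520*37/48 = -2405/6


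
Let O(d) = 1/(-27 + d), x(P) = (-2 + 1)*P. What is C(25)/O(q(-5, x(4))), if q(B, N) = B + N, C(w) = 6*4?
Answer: -864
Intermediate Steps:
C(w) = 24
x(P) = -P
C(25)/O(q(-5, x(4))) = 24/(1/(-27 + (-5 - 1*4))) = 24/(1/(-27 + (-5 - 4))) = 24/(1/(-27 - 9)) = 24/(1/(-36)) = 24/(-1/36) = 24*(-36) = -864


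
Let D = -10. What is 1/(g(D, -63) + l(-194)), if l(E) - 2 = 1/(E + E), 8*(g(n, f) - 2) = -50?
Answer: -194/437 ≈ -0.44394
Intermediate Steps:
g(n, f) = -17/4 (g(n, f) = 2 + (⅛)*(-50) = 2 - 25/4 = -17/4)
l(E) = 2 + 1/(2*E) (l(E) = 2 + 1/(E + E) = 2 + 1/(2*E))
1/(g(D, -63) + l(-194)) = 1/(-17/4 + (2 + (½)/(-194))) = 1/(-17/4 + (2 + (½)*(-1/194))) = 1/(-17/4 + (2 - 1/388)) = 1/(-17/4 + 775/388) = 1/(-437/194) = -194/437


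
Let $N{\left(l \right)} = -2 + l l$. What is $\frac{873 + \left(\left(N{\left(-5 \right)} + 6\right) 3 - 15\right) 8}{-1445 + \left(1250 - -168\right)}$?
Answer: $- \frac{161}{3} \approx -53.667$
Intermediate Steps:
$N{\left(l \right)} = -2 + l^{2}$
$\frac{873 + \left(\left(N{\left(-5 \right)} + 6\right) 3 - 15\right) 8}{-1445 + \left(1250 - -168\right)} = \frac{873 + \left(\left(\left(-2 + \left(-5\right)^{2}\right) + 6\right) 3 - 15\right) 8}{-1445 + \left(1250 - -168\right)} = \frac{873 + \left(\left(\left(-2 + 25\right) + 6\right) 3 - 15\right) 8}{-1445 + \left(1250 + 168\right)} = \frac{873 + \left(\left(23 + 6\right) 3 - 15\right) 8}{-1445 + 1418} = \frac{873 + \left(29 \cdot 3 - 15\right) 8}{-27} = \left(873 + \left(87 - 15\right) 8\right) \left(- \frac{1}{27}\right) = \left(873 + 72 \cdot 8\right) \left(- \frac{1}{27}\right) = \left(873 + 576\right) \left(- \frac{1}{27}\right) = 1449 \left(- \frac{1}{27}\right) = - \frac{161}{3}$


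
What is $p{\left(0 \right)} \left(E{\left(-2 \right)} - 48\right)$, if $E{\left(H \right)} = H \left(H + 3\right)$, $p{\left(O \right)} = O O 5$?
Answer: $0$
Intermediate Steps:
$p{\left(O \right)} = 5 O^{2}$ ($p{\left(O \right)} = O^{2} \cdot 5 = 5 O^{2}$)
$E{\left(H \right)} = H \left(3 + H\right)$
$p{\left(0 \right)} \left(E{\left(-2 \right)} - 48\right) = 5 \cdot 0^{2} \left(- 2 \left(3 - 2\right) - 48\right) = 5 \cdot 0 \left(\left(-2\right) 1 - 48\right) = 0 \left(-2 - 48\right) = 0 \left(-50\right) = 0$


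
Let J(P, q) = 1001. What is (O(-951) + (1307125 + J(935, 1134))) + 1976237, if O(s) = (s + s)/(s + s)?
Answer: 3284364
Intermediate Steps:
O(s) = 1 (O(s) = (2*s)/((2*s)) = (2*s)*(1/(2*s)) = 1)
(O(-951) + (1307125 + J(935, 1134))) + 1976237 = (1 + (1307125 + 1001)) + 1976237 = (1 + 1308126) + 1976237 = 1308127 + 1976237 = 3284364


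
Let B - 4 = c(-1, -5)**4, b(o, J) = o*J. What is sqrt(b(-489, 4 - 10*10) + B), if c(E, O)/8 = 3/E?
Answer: 2*sqrt(94681) ≈ 615.41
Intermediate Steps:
c(E, O) = 24/E (c(E, O) = 8*(3/E) = 24/E)
b(o, J) = J*o
B = 331780 (B = 4 + (24/(-1))**4 = 4 + (24*(-1))**4 = 4 + (-24)**4 = 4 + 331776 = 331780)
sqrt(b(-489, 4 - 10*10) + B) = sqrt((4 - 10*10)*(-489) + 331780) = sqrt((4 - 100)*(-489) + 331780) = sqrt(-96*(-489) + 331780) = sqrt(46944 + 331780) = sqrt(378724) = 2*sqrt(94681)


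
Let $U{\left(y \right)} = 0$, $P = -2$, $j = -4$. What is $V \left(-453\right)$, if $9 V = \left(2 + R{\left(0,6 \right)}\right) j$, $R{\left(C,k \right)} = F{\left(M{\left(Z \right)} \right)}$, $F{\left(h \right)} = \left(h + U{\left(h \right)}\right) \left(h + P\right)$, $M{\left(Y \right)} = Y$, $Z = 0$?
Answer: $\frac{1208}{3} \approx 402.67$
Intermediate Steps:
$F{\left(h \right)} = h \left(-2 + h\right)$ ($F{\left(h \right)} = \left(h + 0\right) \left(h - 2\right) = h \left(-2 + h\right)$)
$R{\left(C,k \right)} = 0$ ($R{\left(C,k \right)} = 0 \left(-2 + 0\right) = 0 \left(-2\right) = 0$)
$V = - \frac{8}{9}$ ($V = \frac{\left(2 + 0\right) \left(-4\right)}{9} = \frac{2 \left(-4\right)}{9} = \frac{1}{9} \left(-8\right) = - \frac{8}{9} \approx -0.88889$)
$V \left(-453\right) = \left(- \frac{8}{9}\right) \left(-453\right) = \frac{1208}{3}$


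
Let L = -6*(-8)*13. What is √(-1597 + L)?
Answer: I*√973 ≈ 31.193*I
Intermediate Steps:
L = 624 (L = 48*13 = 624)
√(-1597 + L) = √(-1597 + 624) = √(-973) = I*√973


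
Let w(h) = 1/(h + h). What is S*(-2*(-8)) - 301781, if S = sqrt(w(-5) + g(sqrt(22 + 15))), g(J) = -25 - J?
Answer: -301781 + 8*I*sqrt(2510 + 100*sqrt(37))/5 ≈ -3.0178e+5 + 89.346*I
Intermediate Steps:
w(h) = 1/(2*h)
S = sqrt(-251/10 - sqrt(37)) (S = sqrt((1/2)/(-5) + (-25 - sqrt(22 + 15))) = sqrt((1/2)*(-1/5) + (-25 - sqrt(37))) = sqrt(-1/10 + (-25 - sqrt(37))) = sqrt(-251/10 - sqrt(37)) ≈ 5.5842*I)
S*(-2*(-8)) - 301781 = (sqrt(-2510 - 100*sqrt(37))/10)*(-2*(-8)) - 301781 = (sqrt(-2510 - 100*sqrt(37))/10)*16 - 301781 = 8*sqrt(-2510 - 100*sqrt(37))/5 - 301781 = -301781 + 8*sqrt(-2510 - 100*sqrt(37))/5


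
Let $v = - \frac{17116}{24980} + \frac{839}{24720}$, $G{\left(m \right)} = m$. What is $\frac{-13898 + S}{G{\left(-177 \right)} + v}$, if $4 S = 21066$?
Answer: $\frac{53299995864}{1097006405} \approx 48.587$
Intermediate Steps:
$S = \frac{10533}{2}$ ($S = \frac{1}{4} \cdot 21066 = \frac{10533}{2} \approx 5266.5$)
$v = - \frac{4021493}{6175056}$ ($v = \left(-17116\right) \frac{1}{24980} + 839 \cdot \frac{1}{24720} = - \frac{4279}{6245} + \frac{839}{24720} = - \frac{4021493}{6175056} \approx -0.65125$)
$\frac{-13898 + S}{G{\left(-177 \right)} + v} = \frac{-13898 + \frac{10533}{2}}{-177 - \frac{4021493}{6175056}} = - \frac{17263}{2 \left(- \frac{1097006405}{6175056}\right)} = \left(- \frac{17263}{2}\right) \left(- \frac{6175056}{1097006405}\right) = \frac{53299995864}{1097006405}$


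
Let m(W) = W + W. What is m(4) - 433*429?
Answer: -185749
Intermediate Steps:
m(W) = 2*W
m(4) - 433*429 = 2*4 - 433*429 = 8 - 185757 = -185749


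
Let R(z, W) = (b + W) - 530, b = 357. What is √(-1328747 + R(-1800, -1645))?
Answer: I*√1330565 ≈ 1153.5*I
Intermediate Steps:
R(z, W) = -173 + W (R(z, W) = (357 + W) - 530 = -173 + W)
√(-1328747 + R(-1800, -1645)) = √(-1328747 + (-173 - 1645)) = √(-1328747 - 1818) = √(-1330565) = I*√1330565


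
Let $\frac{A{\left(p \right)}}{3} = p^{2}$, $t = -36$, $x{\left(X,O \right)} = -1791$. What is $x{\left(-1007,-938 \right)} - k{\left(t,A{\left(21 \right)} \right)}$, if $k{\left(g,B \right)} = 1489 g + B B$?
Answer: $-1698516$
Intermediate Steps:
$A{\left(p \right)} = 3 p^{2}$
$k{\left(g,B \right)} = B^{2} + 1489 g$ ($k{\left(g,B \right)} = 1489 g + B^{2} = B^{2} + 1489 g$)
$x{\left(-1007,-938 \right)} - k{\left(t,A{\left(21 \right)} \right)} = -1791 - \left(\left(3 \cdot 21^{2}\right)^{2} + 1489 \left(-36\right)\right) = -1791 - \left(\left(3 \cdot 441\right)^{2} - 53604\right) = -1791 - \left(1323^{2} - 53604\right) = -1791 - \left(1750329 - 53604\right) = -1791 - 1696725 = -1698516$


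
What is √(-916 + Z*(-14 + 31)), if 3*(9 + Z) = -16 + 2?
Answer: I*√10335/3 ≈ 33.887*I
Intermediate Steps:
Z = -41/3 (Z = -9 + (-16 + 2)/3 = -9 + (⅓)*(-14) = -9 - 14/3 = -41/3 ≈ -13.667)
√(-916 + Z*(-14 + 31)) = √(-916 - 41*(-14 + 31)/3) = √(-916 - 41/3*17) = √(-916 - 697/3) = √(-3445/3) = I*√10335/3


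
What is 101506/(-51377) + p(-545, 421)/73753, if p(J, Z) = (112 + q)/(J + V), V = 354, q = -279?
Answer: -1429888475479/723738705271 ≈ -1.9757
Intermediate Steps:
p(J, Z) = -167/(354 + J) (p(J, Z) = (112 - 279)/(J + 354) = -167/(354 + J))
101506/(-51377) + p(-545, 421)/73753 = 101506/(-51377) - 167/(354 - 545)/73753 = 101506*(-1/51377) - 167/(-191)*(1/73753) = -101506/51377 - 167*(-1/191)*(1/73753) = -101506/51377 + (167/191)*(1/73753) = -101506/51377 + 167/14086823 = -1429888475479/723738705271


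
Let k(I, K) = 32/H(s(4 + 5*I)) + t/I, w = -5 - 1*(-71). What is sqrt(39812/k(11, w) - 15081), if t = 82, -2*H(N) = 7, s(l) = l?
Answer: I*sqrt(163346755)/65 ≈ 196.63*I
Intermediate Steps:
H(N) = -7/2 (H(N) = -1/2*7 = -7/2)
w = 66 (w = -5 + 71 = 66)
k(I, K) = -64/7 + 82/I (k(I, K) = 32/(-7/2) + 82/I = 32*(-2/7) + 82/I = -64/7 + 82/I)
sqrt(39812/k(11, w) - 15081) = sqrt(39812/(-64/7 + 82/11) - 15081) = sqrt(39812/(-130/77) - 15081) = sqrt(39812*(-77/130) - 15081) = sqrt(-1532762/65 - 15081) = sqrt(-2513027/65) = I*sqrt(163346755)/65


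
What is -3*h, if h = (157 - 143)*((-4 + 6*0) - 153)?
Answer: 6594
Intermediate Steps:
h = -2198 (h = 14*((-4 + 0) - 153) = 14*(-4 - 153) = 14*(-157) = -2198)
-3*h = -3*(-2198) = 6594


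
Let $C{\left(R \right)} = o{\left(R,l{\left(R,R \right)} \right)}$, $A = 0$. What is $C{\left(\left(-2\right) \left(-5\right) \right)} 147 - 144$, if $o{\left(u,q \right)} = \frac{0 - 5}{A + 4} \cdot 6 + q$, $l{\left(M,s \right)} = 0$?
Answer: $- \frac{2493}{2} \approx -1246.5$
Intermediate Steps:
$o{\left(u,q \right)} = - \frac{15}{2} + q$ ($o{\left(u,q \right)} = \frac{0 - 5}{0 + 4} \cdot 6 + q = - \frac{5}{4} \cdot 6 + q = \left(-5\right) \frac{1}{4} \cdot 6 + q = \left(- \frac{5}{4}\right) 6 + q = - \frac{15}{2} + q$)
$C{\left(R \right)} = - \frac{15}{2}$ ($C{\left(R \right)} = - \frac{15}{2} + 0 = - \frac{15}{2}$)
$C{\left(\left(-2\right) \left(-5\right) \right)} 147 - 144 = \left(- \frac{15}{2}\right) 147 - 144 = - \frac{2205}{2} - 144 = - \frac{2493}{2}$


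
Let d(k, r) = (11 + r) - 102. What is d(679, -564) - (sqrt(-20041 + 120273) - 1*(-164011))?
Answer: -164666 - 2*sqrt(25058) ≈ -1.6498e+5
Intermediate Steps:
d(k, r) = -91 + r
d(679, -564) - (sqrt(-20041 + 120273) - 1*(-164011)) = (-91 - 564) - (sqrt(-20041 + 120273) - 1*(-164011)) = -655 - (sqrt(100232) + 164011) = -655 - (2*sqrt(25058) + 164011) = -655 - (164011 + 2*sqrt(25058)) = -655 + (-164011 - 2*sqrt(25058)) = -164666 - 2*sqrt(25058)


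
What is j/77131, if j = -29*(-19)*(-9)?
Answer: -4959/77131 ≈ -0.064293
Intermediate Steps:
j = -4959 (j = 551*(-9) = -4959)
j/77131 = -4959/77131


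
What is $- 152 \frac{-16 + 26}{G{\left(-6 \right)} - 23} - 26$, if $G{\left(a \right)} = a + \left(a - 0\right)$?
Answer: $\frac{122}{7} \approx 17.429$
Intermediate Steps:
$G{\left(a \right)} = 2 a$ ($G{\left(a \right)} = a + \left(a + 0\right) = a + a = 2 a$)
$- 152 \frac{-16 + 26}{G{\left(-6 \right)} - 23} - 26 = - 152 \frac{-16 + 26}{2 \left(-6\right) - 23} - 26 = - 152 \frac{10}{-12 - 23} - 26 = - 152 \frac{10}{-35} - 26 = - 152 \cdot 10 \left(- \frac{1}{35}\right) - 26 = \left(-152\right) \left(- \frac{2}{7}\right) - 26 = \frac{304}{7} - 26 = \frac{122}{7}$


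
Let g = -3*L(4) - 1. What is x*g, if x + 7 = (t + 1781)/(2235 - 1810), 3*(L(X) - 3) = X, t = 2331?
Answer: -15918/425 ≈ -37.454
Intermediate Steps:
L(X) = 3 + X/3
x = 1137/425 (x = -7 + (2331 + 1781)/(2235 - 1810) = -7 + 4112/425 = 1137/425 ≈ 2.6753)
g = -14 (g = -3*(3 + (⅓)*4) - 1 = -3*(3 + 4/3) - 1 = -3*13/3 - 1 = -13 - 1 = -14)
x*g = (1137/425)*(-14) = -15918/425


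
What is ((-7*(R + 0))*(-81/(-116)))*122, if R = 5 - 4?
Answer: -34587/58 ≈ -596.33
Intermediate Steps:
R = 1
((-7*(R + 0))*(-81/(-116)))*122 = ((-7*(1 + 0))*(-81/(-116)))*122 = ((-7*1)*(-81*(-1/116)))*122 = -7*81/116*122 = -567/116*122 = -34587/58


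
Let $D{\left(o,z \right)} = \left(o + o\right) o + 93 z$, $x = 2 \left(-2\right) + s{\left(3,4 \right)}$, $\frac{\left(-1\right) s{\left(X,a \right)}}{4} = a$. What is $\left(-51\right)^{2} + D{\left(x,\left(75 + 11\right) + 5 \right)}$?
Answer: $11864$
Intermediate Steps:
$s{\left(X,a \right)} = - 4 a$
$x = -20$ ($x = 2 \left(-2\right) - 16 = -4 - 16 = -20$)
$D{\left(o,z \right)} = 2 o^{2} + 93 z$ ($D{\left(o,z \right)} = 2 o o + 93 z = 2 o^{2} + 93 z$)
$\left(-51\right)^{2} + D{\left(x,\left(75 + 11\right) + 5 \right)} = \left(-51\right)^{2} + \left(2 \left(-20\right)^{2} + 93 \left(\left(75 + 11\right) + 5\right)\right) = 2601 + \left(2 \cdot 400 + 93 \left(86 + 5\right)\right) = 2601 + \left(800 + 93 \cdot 91\right) = 2601 + \left(800 + 8463\right) = 2601 + 9263 = 11864$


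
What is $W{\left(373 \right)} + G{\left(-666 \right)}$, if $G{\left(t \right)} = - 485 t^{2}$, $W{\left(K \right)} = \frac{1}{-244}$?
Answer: $- \frac{52490417041}{244} \approx -2.1512 \cdot 10^{8}$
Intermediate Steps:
$W{\left(K \right)} = - \frac{1}{244}$
$W{\left(373 \right)} + G{\left(-666 \right)} = - \frac{1}{244} - 485 \left(-666\right)^{2} = - \frac{1}{244} - 215124660 = - \frac{52490417041}{244}$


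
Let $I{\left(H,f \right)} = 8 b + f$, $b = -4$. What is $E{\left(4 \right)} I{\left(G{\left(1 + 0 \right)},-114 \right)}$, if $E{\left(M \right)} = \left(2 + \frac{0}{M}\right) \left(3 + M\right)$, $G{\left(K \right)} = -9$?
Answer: $-2044$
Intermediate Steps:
$I{\left(H,f \right)} = -32 + f$ ($I{\left(H,f \right)} = 8 \left(-4\right) + f = -32 + f$)
$E{\left(M \right)} = 6 + 2 M$ ($E{\left(M \right)} = \left(2 + 0\right) \left(3 + M\right) = 2 \left(3 + M\right) = 6 + 2 M$)
$E{\left(4 \right)} I{\left(G{\left(1 + 0 \right)},-114 \right)} = \left(6 + 2 \cdot 4\right) \left(-32 - 114\right) = \left(6 + 8\right) \left(-146\right) = 14 \left(-146\right) = -2044$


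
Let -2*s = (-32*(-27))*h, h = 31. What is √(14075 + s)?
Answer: √683 ≈ 26.134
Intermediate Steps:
s = -13392 (s = -(-32*(-27))*31/2 = -432*31 = -½*26784 = -13392)
√(14075 + s) = √(14075 - 13392) = √683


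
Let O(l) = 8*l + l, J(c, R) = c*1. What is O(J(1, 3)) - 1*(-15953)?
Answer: 15962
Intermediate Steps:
J(c, R) = c
O(l) = 9*l
O(J(1, 3)) - 1*(-15953) = 9*1 - 1*(-15953) = 9 + 15953 = 15962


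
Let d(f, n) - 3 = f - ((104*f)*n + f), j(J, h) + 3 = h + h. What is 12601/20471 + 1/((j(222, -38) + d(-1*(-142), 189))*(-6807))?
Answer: 21765236478097/35358793421556 ≈ 0.61555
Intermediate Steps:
j(J, h) = -3 + 2*h (j(J, h) = -3 + (h + h) = -3 + 2*h)
d(f, n) = 3 - 104*f*n (d(f, n) = 3 + (f - ((104*f)*n + f)) = 3 + (f - (104*f*n + f)) = 3 + (f - (f + 104*f*n)) = 3 + (f + (-f - 104*f*n)) = 3 - 104*f*n)
12601/20471 + 1/((j(222, -38) + d(-1*(-142), 189))*(-6807)) = 12601/20471 + 1/(((-3 + 2*(-38)) + (3 - 104*(-1*(-142))*189))*(-6807)) = 12601*(1/20471) - 1/6807/((-3 - 76) + (3 - 104*142*189)) = 12601/20471 - 1/6807/(-79 + (3 - 2791152)) = 12601/20471 - 1/6807/(-79 - 2791149) = 12601/20471 - 1/6807/(-2791228) = 12601/20471 - 1/2791228*(-1/6807) = 12601/20471 + 1/18999888996 = 21765236478097/35358793421556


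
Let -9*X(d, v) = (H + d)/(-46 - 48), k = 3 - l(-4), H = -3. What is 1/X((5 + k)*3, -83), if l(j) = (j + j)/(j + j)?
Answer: 47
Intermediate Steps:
l(j) = 1 (l(j) = (2*j)/((2*j)) = (2*j)*(1/(2*j)) = 1)
k = 2 (k = 3 - 1*1 = 3 - 1 = 2)
X(d, v) = -1/282 + d/846 (X(d, v) = -(-3 + d)/(9*(-46 - 48)) = -(-3 + d)/(9*(-94)) = -(-3 + d)*(-1)/(9*94) = -(3/94 - d/94)/9 = -1/282 + d/846)
1/X((5 + k)*3, -83) = 1/(-1/282 + ((5 + 2)*3)/846) = 1/(-1/282 + (7*3)/846) = 1/(-1/282 + (1/846)*21) = 1/(-1/282 + 7/282) = 1/(1/47) = 47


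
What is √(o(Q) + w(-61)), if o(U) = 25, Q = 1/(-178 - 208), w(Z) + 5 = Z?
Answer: I*√41 ≈ 6.4031*I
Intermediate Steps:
w(Z) = -5 + Z
Q = -1/386 (Q = 1/(-386) = -1/386 ≈ -0.0025907)
√(o(Q) + w(-61)) = √(25 + (-5 - 61)) = √(25 - 66) = √(-41) = I*√41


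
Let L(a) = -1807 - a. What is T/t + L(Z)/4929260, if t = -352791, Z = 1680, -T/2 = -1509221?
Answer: -14879915595137/1738998564660 ≈ -8.5566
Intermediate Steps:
T = 3018442 (T = -2*(-1509221) = 3018442)
T/t + L(Z)/4929260 = 3018442/(-352791) + (-1807 - 1*1680)/4929260 = 3018442*(-1/352791) + (-1807 - 1680)*(1/4929260) = -3018442/352791 - 3487*1/4929260 = -3018442/352791 - 3487/4929260 = -14879915595137/1738998564660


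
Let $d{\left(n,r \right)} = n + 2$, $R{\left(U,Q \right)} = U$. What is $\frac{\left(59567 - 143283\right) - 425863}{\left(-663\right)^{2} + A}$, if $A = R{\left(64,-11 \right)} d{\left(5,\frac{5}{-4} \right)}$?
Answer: $- \frac{509579}{440017} \approx -1.1581$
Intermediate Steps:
$d{\left(n,r \right)} = 2 + n$
$A = 448$ ($A = 64 \left(2 + 5\right) = 64 \cdot 7 = 448$)
$\frac{\left(59567 - 143283\right) - 425863}{\left(-663\right)^{2} + A} = \frac{\left(59567 - 143283\right) - 425863}{\left(-663\right)^{2} + 448} = \frac{\left(59567 - 143283\right) - 425863}{439569 + 448} = \frac{-83716 - 425863}{440017} = \left(-509579\right) \frac{1}{440017} = - \frac{509579}{440017}$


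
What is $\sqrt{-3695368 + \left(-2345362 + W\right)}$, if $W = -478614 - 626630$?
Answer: $i \sqrt{7145974} \approx 2673.2 i$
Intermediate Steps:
$W = -1105244$ ($W = -478614 - 626630 = -1105244$)
$\sqrt{-3695368 + \left(-2345362 + W\right)} = \sqrt{-3695368 - 3450606} = \sqrt{-7145974} = i \sqrt{7145974}$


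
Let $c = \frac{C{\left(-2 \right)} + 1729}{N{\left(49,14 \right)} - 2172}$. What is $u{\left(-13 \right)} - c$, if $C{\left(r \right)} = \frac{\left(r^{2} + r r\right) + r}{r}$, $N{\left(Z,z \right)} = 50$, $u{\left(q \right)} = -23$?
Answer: $- \frac{23540}{1061} \approx -22.187$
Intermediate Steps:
$C{\left(r \right)} = \frac{r + 2 r^{2}}{r}$ ($C{\left(r \right)} = \frac{\left(r^{2} + r^{2}\right) + r}{r} = \frac{2 r^{2} + r}{r} = \frac{r + 2 r^{2}}{r}$)
$c = - \frac{863}{1061}$ ($c = \frac{\left(1 + 2 \left(-2\right)\right) + 1729}{50 - 2172} = \frac{\left(1 - 4\right) + 1729}{-2122} = \left(-3 + 1729\right) \left(- \frac{1}{2122}\right) = 1726 \left(- \frac{1}{2122}\right) = - \frac{863}{1061} \approx -0.81338$)
$u{\left(-13 \right)} - c = -23 - - \frac{863}{1061} = -23 + \frac{863}{1061} = - \frac{23540}{1061}$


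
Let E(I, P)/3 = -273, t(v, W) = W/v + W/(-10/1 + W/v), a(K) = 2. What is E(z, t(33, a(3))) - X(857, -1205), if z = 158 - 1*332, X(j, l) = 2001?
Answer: -2820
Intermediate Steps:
z = -174 (z = 158 - 332 = -174)
t(v, W) = W/v + W/(-10 + W/v) (t(v, W) = W/v + W/(-10*1 + W/v) = W/v + W/(-10 + W/v))
E(I, P) = -819 (E(I, P) = 3*(-273) = -819)
E(z, t(33, a(3))) - X(857, -1205) = -819 - 1*2001 = -819 - 2001 = -2820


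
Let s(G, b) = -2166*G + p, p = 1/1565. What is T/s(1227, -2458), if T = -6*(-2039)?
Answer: -19146210/4159272329 ≈ -0.0046033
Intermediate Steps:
T = 12234
p = 1/1565 ≈ 0.00063898
s(G, b) = 1/1565 - 2166*G (s(G, b) = -2166*G + 1/1565 = 1/1565 - 2166*G)
T/s(1227, -2458) = 12234/(1/1565 - 2166*1227) = 12234/(1/1565 - 2657682) = 12234/(-4159272329/1565) = 12234*(-1565/4159272329) = -19146210/4159272329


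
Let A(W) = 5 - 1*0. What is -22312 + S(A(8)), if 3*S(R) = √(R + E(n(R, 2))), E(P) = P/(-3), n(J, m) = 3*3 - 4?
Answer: -22312 + √30/9 ≈ -22311.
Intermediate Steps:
n(J, m) = 5 (n(J, m) = 9 - 4 = 5)
E(P) = -P/3 (E(P) = P*(-⅓) = -P/3)
A(W) = 5 (A(W) = 5 + 0 = 5)
S(R) = √(-5/3 + R)/3 (S(R) = √(R - ⅓*5)/3 = √(R - 5/3)/3 = √(-5/3 + R)/3)
-22312 + S(A(8)) = -22312 + √(-15 + 9*5)/9 = -22312 + √(-15 + 45)/9 = -22312 + √30/9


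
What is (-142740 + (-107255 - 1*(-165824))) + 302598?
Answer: 218427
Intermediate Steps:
(-142740 + (-107255 - 1*(-165824))) + 302598 = (-142740 + (-107255 + 165824)) + 302598 = (-142740 + 58569) + 302598 = -84171 + 302598 = 218427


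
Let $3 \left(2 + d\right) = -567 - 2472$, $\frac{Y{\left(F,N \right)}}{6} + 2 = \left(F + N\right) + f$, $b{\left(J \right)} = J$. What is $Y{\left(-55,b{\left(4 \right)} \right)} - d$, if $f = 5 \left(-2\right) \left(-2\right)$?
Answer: $817$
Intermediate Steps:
$f = 20$ ($f = \left(-10\right) \left(-2\right) = 20$)
$Y{\left(F,N \right)} = 108 + 6 F + 6 N$ ($Y{\left(F,N \right)} = -12 + 6 \left(\left(F + N\right) + 20\right) = -12 + 6 \left(20 + F + N\right) = -12 + \left(120 + 6 F + 6 N\right) = 108 + 6 F + 6 N$)
$d = -1015$ ($d = -2 + \frac{-567 - 2472}{3} = -2 + \frac{1}{3} \left(-3039\right) = -2 - 1013 = -1015$)
$Y{\left(-55,b{\left(4 \right)} \right)} - d = \left(108 + 6 \left(-55\right) + 6 \cdot 4\right) - -1015 = \left(108 - 330 + 24\right) + 1015 = -198 + 1015 = 817$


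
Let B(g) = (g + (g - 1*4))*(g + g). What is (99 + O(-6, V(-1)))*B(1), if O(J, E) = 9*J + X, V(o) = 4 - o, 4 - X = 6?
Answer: -172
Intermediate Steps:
X = -2 (X = 4 - 1*6 = 4 - 6 = -2)
B(g) = 2*g*(-4 + 2*g) (B(g) = (g + (g - 4))*(2*g) = (g + (-4 + g))*(2*g) = (-4 + 2*g)*(2*g) = 2*g*(-4 + 2*g))
O(J, E) = -2 + 9*J (O(J, E) = 9*J - 2 = -2 + 9*J)
(99 + O(-6, V(-1)))*B(1) = (99 + (-2 + 9*(-6)))*(4*1*(-2 + 1)) = (99 + (-2 - 54))*(4*1*(-1)) = (99 - 56)*(-4) = 43*(-4) = -172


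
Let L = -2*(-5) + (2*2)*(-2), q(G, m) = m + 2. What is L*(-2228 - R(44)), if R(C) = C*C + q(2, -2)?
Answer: -8328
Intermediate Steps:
q(G, m) = 2 + m
R(C) = C**2 (R(C) = C*C + (2 - 2) = C**2 + 0 = C**2)
L = 2 (L = 10 + 4*(-2) = 10 - 8 = 2)
L*(-2228 - R(44)) = 2*(-2228 - 1*44**2) = 2*(-2228 - 1*1936) = 2*(-2228 - 1936) = 2*(-4164) = -8328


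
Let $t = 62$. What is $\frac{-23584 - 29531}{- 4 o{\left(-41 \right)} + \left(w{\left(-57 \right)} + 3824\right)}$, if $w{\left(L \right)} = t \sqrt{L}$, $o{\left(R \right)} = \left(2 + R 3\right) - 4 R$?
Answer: $- \frac{48493995}{3389053} + \frac{1646565 i \sqrt{57}}{6778106} \approx -14.309 + 1.834 i$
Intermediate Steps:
$o{\left(R \right)} = 2 - R$ ($o{\left(R \right)} = \left(2 + 3 R\right) - 4 R = 2 - R$)
$w{\left(L \right)} = 62 \sqrt{L}$
$\frac{-23584 - 29531}{- 4 o{\left(-41 \right)} + \left(w{\left(-57 \right)} + 3824\right)} = \frac{-23584 - 29531}{- 4 \left(2 - -41\right) + \left(62 \sqrt{-57} + 3824\right)} = - \frac{53115}{- 4 \left(2 + 41\right) + \left(62 i \sqrt{57} + 3824\right)} = - \frac{53115}{\left(-4\right) 43 + \left(62 i \sqrt{57} + 3824\right)} = - \frac{53115}{-172 + \left(3824 + 62 i \sqrt{57}\right)} = - \frac{53115}{3652 + 62 i \sqrt{57}}$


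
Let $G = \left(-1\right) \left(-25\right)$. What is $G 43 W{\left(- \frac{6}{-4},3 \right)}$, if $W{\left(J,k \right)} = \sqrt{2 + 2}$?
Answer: $2150$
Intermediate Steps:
$W{\left(J,k \right)} = 2$ ($W{\left(J,k \right)} = \sqrt{4} = 2$)
$G = 25$
$G 43 W{\left(- \frac{6}{-4},3 \right)} = 25 \cdot 43 \cdot 2 = 1075 \cdot 2 = 2150$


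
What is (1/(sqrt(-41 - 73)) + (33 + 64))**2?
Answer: (11058 - I*sqrt(114))**2/12996 ≈ 9409.0 - 18.17*I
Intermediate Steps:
(1/(sqrt(-41 - 73)) + (33 + 64))**2 = (1/(sqrt(-114)) + 97)**2 = (1/(I*sqrt(114)) + 97)**2 = (-I*sqrt(114)/114 + 97)**2 = (97 - I*sqrt(114)/114)**2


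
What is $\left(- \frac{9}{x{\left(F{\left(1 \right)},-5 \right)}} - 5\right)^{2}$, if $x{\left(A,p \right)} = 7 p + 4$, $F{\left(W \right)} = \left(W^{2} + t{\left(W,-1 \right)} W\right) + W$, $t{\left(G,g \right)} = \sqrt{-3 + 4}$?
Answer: $\frac{21316}{961} \approx 22.181$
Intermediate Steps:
$t{\left(G,g \right)} = 1$ ($t{\left(G,g \right)} = \sqrt{1} = 1$)
$F{\left(W \right)} = W^{2} + 2 W$ ($F{\left(W \right)} = \left(W^{2} + 1 W\right) + W = \left(W^{2} + W\right) + W = \left(W + W^{2}\right) + W = W^{2} + 2 W$)
$x{\left(A,p \right)} = 4 + 7 p$
$\left(- \frac{9}{x{\left(F{\left(1 \right)},-5 \right)}} - 5\right)^{2} = \left(- \frac{9}{4 + 7 \left(-5\right)} - 5\right)^{2} = \left(- \frac{9}{4 - 35} - 5\right)^{2} = \left(- \frac{9}{-31} - 5\right)^{2} = \left(\left(-9\right) \left(- \frac{1}{31}\right) - 5\right)^{2} = \left(\frac{9}{31} - 5\right)^{2} = \left(- \frac{146}{31}\right)^{2} = \frac{21316}{961}$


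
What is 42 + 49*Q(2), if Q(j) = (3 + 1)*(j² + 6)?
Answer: 2002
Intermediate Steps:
Q(j) = 24 + 4*j² (Q(j) = 4*(6 + j²) = 24 + 4*j²)
42 + 49*Q(2) = 42 + 49*(24 + 4*2²) = 42 + 49*(24 + 4*4) = 42 + 49*(24 + 16) = 42 + 49*40 = 42 + 1960 = 2002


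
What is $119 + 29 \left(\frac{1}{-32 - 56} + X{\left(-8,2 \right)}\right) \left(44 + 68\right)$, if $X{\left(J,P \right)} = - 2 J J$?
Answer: $- \frac{4572281}{11} \approx -4.1566 \cdot 10^{5}$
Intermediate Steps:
$X{\left(J,P \right)} = - 2 J^{2}$
$119 + 29 \left(\frac{1}{-32 - 56} + X{\left(-8,2 \right)}\right) \left(44 + 68\right) = 119 + 29 \left(\frac{1}{-32 - 56} - 2 \left(-8\right)^{2}\right) \left(44 + 68\right) = 119 + 29 \left(\frac{1}{-88} - 128\right) 112 = 119 + 29 \left(- \frac{1}{88} - 128\right) 112 = 119 + 29 \left(\left(- \frac{11265}{88}\right) 112\right) = 119 + 29 \left(- \frac{157710}{11}\right) = 119 - \frac{4573590}{11} = - \frac{4572281}{11}$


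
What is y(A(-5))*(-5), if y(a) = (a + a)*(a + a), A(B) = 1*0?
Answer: 0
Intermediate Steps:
A(B) = 0
y(a) = 4*a**2 (y(a) = (2*a)*(2*a) = 4*a**2)
y(A(-5))*(-5) = (4*0**2)*(-5) = (4*0)*(-5) = 0*(-5) = 0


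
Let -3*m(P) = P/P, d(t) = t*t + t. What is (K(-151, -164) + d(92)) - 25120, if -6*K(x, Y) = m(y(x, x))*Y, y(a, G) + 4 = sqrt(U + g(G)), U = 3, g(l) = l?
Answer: -149158/9 ≈ -16573.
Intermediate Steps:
d(t) = t + t**2 (d(t) = t**2 + t = t + t**2)
y(a, G) = -4 + sqrt(3 + G)
m(P) = -1/3 (m(P) = -P/(3*P) = -1/3*1 = -1/3)
K(x, Y) = Y/18 (K(x, Y) = -(-1)*Y/18 = Y/18)
(K(-151, -164) + d(92)) - 25120 = ((1/18)*(-164) + 92*(1 + 92)) - 25120 = (-82/9 + 92*93) - 25120 = (-82/9 + 8556) - 25120 = 76922/9 - 25120 = -149158/9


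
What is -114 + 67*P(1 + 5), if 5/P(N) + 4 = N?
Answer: 107/2 ≈ 53.500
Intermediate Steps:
P(N) = 5/(-4 + N)
-114 + 67*P(1 + 5) = -114 + 67*(5/(-4 + (1 + 5))) = -114 + 67*(5/(-4 + 6)) = -114 + 67*(5/2) = -114 + 335/2 = 107/2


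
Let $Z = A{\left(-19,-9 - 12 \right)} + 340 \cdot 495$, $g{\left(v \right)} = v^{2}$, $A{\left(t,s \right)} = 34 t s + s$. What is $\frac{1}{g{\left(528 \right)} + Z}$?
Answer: $\frac{1}{460629} \approx 2.1709 \cdot 10^{-6}$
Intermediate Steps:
$A{\left(t,s \right)} = s + 34 s t$ ($A{\left(t,s \right)} = 34 s t + s = s + 34 s t$)
$Z = 181845$ ($Z = \left(-9 - 12\right) \left(1 + 34 \left(-19\right)\right) + 340 \cdot 495 = - 21 \left(1 - 646\right) + 168300 = \left(-21\right) \left(-645\right) + 168300 = 13545 + 168300 = 181845$)
$\frac{1}{g{\left(528 \right)} + Z} = \frac{1}{528^{2} + 181845} = \frac{1}{278784 + 181845} = \frac{1}{460629}$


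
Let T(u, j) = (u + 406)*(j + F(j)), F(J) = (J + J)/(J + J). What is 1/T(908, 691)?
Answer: 1/909288 ≈ 1.0998e-6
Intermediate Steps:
F(J) = 1 (F(J) = (2*J)/((2*J)) = (2*J)*(1/(2*J)) = 1)
T(u, j) = (1 + j)*(406 + u) (T(u, j) = (u + 406)*(j + 1) = (406 + u)*(1 + j) = (1 + j)*(406 + u))
1/T(908, 691) = 1/(406 + 908 + 406*691 + 691*908) = 1/(406 + 908 + 280546 + 627428) = 1/909288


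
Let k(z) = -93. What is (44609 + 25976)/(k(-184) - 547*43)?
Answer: -70585/23614 ≈ -2.9891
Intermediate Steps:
(44609 + 25976)/(k(-184) - 547*43) = (44609 + 25976)/(-93 - 547*43) = 70585/(-93 - 23521) = 70585/(-23614) = 70585*(-1/23614) = -70585/23614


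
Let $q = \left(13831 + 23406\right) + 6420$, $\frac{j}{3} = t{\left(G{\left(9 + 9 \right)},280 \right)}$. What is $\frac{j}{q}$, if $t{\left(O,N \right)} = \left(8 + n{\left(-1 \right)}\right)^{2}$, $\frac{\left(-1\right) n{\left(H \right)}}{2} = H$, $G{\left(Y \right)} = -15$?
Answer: $\frac{300}{43657} \approx 0.0068718$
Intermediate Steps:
$n{\left(H \right)} = - 2 H$
$t{\left(O,N \right)} = 100$ ($t{\left(O,N \right)} = \left(8 - -2\right)^{2} = \left(8 + 2\right)^{2} = 10^{2} = 100$)
$j = 300$ ($j = 3 \cdot 100 = 300$)
$q = 43657$ ($q = 37237 + 6420 = 43657$)
$\frac{j}{q} = \frac{300}{43657}$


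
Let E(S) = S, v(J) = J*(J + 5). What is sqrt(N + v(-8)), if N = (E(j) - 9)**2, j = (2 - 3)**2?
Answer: 2*sqrt(22) ≈ 9.3808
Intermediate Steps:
j = 1 (j = (-1)**2 = 1)
v(J) = J*(5 + J)
N = 64 (N = (1 - 9)**2 = (-8)**2 = 64)
sqrt(N + v(-8)) = sqrt(64 - 8*(5 - 8)) = sqrt(64 - 8*(-3)) = sqrt(64 + 24) = sqrt(88) = 2*sqrt(22)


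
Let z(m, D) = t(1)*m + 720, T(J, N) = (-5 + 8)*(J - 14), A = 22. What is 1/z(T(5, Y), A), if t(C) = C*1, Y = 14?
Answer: 1/693 ≈ 0.0014430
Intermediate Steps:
t(C) = C
T(J, N) = -42 + 3*J (T(J, N) = 3*(-14 + J) = -42 + 3*J)
z(m, D) = 720 + m (z(m, D) = 1*m + 720 = m + 720 = 720 + m)
1/z(T(5, Y), A) = 1/(720 + (-42 + 3*5)) = 1/(720 + (-42 + 15)) = 1/(720 - 27) = 1/693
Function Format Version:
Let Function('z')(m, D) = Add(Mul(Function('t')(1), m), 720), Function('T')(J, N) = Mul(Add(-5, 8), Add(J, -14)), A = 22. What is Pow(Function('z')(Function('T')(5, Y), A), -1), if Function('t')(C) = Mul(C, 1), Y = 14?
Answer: Rational(1, 693) ≈ 0.0014430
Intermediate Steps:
Function('t')(C) = C
Function('T')(J, N) = Add(-42, Mul(3, J)) (Function('T')(J, N) = Mul(3, Add(-14, J)) = Add(-42, Mul(3, J)))
Function('z')(m, D) = Add(720, m) (Function('z')(m, D) = Add(Mul(1, m), 720) = Add(m, 720) = Add(720, m))
Pow(Function('z')(Function('T')(5, Y), A), -1) = Pow(Add(720, Add(-42, Mul(3, 5))), -1) = Pow(Add(720, Add(-42, 15)), -1) = Pow(Add(720, -27), -1) = Pow(693, -1) = Rational(1, 693)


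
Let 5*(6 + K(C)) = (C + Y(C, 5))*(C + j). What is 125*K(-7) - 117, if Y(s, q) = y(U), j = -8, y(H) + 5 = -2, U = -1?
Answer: 4383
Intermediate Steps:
y(H) = -7 (y(H) = -5 - 2 = -7)
Y(s, q) = -7
K(C) = -6 + (-8 + C)*(-7 + C)/5 (K(C) = -6 + ((C - 7)*(C - 8))/5 = -6 + ((-7 + C)*(-8 + C))/5 = -6 + ((-8 + C)*(-7 + C))/5 = -6 + (-8 + C)*(-7 + C)/5)
125*K(-7) - 117 = 125*(26/5 - 3*(-7) + (⅕)*(-7)²) - 117 = 125*(26/5 + 21 + (⅕)*49) - 117 = 125*(26/5 + 21 + 49/5) - 117 = 125*36 - 117 = 4500 - 117 = 4383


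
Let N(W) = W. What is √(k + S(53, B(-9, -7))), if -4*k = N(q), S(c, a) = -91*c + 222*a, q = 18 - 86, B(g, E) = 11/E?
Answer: 2*I*√63147/7 ≈ 71.797*I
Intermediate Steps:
q = -68
k = 17 (k = -¼*(-68) = 17)
√(k + S(53, B(-9, -7))) = √(17 + (-91*53 + 222*(11/(-7)))) = √(17 + (-4823 + 222*(11*(-⅐)))) = √(17 + (-4823 + 222*(-11/7))) = √(17 + (-4823 - 2442/7)) = √(17 - 36203/7) = √(-36084/7) = 2*I*√63147/7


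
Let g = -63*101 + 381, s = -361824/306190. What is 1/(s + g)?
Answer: -153095/915995202 ≈ -0.00016714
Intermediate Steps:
s = -180912/153095 (s = -361824*1/306190 = -180912/153095 ≈ -1.1817)
g = -5982 (g = -6363 + 381 = -5982)
1/(s + g) = 1/(-180912/153095 - 5982) = 1/(-915995202/153095) = -153095/915995202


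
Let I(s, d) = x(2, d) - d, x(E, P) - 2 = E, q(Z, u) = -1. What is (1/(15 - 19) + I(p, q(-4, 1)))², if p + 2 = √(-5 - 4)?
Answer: 361/16 ≈ 22.563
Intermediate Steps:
x(E, P) = 2 + E
p = -2 + 3*I (p = -2 + √(-5 - 4) = -2 + √(-9) = -2 + 3*I ≈ -2.0 + 3.0*I)
I(s, d) = 4 - d (I(s, d) = (2 + 2) - d = 4 - d)
(1/(15 - 19) + I(p, q(-4, 1)))² = (1/(15 - 19) + (4 - 1*(-1)))² = (1/(-4) + (4 + 1))² = (-¼ + 5)² = (19/4)² = 361/16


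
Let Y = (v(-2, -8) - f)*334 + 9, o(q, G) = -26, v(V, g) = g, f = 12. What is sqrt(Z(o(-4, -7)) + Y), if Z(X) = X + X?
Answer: 9*I*sqrt(83) ≈ 81.994*I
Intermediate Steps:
Z(X) = 2*X
Y = -6671 (Y = (-8 - 1*12)*334 + 9 = (-8 - 12)*334 + 9 = -20*334 + 9 = -6680 + 9 = -6671)
sqrt(Z(o(-4, -7)) + Y) = sqrt(2*(-26) - 6671) = sqrt(-52 - 6671) = sqrt(-6723) = 9*I*sqrt(83)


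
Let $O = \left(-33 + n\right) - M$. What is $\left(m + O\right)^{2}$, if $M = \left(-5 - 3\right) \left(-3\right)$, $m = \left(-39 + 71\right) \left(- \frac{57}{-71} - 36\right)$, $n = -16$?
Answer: $\frac{7250692801}{5041} \approx 1.4383 \cdot 10^{6}$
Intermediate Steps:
$m = - \frac{79968}{71}$ ($m = 32 \left(\left(-57\right) \left(- \frac{1}{71}\right) - 36\right) = 32 \left(\frac{57}{71} - 36\right) = 32 \left(- \frac{2499}{71}\right) = - \frac{79968}{71} \approx -1126.3$)
$M = 24$ ($M = \left(-8\right) \left(-3\right) = 24$)
$O = -73$ ($O = \left(-33 - 16\right) - 24 = -49 - 24 = -73$)
$\left(m + O\right)^{2} = \left(- \frac{79968}{71} - 73\right)^{2} = \left(- \frac{85151}{71}\right)^{2} = \frac{7250692801}{5041}$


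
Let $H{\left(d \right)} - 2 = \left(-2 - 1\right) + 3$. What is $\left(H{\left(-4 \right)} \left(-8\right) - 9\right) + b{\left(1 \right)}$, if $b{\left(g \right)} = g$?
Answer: $-24$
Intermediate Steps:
$H{\left(d \right)} = 2$ ($H{\left(d \right)} = 2 + \left(\left(-2 - 1\right) + 3\right) = 2 + \left(-3 + 3\right) = 2 + 0 = 2$)
$\left(H{\left(-4 \right)} \left(-8\right) - 9\right) + b{\left(1 \right)} = \left(2 \left(-8\right) - 9\right) + 1 = \left(-16 - 9\right) + 1 = -25 + 1 = -24$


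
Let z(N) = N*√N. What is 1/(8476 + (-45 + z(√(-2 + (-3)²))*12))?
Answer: 1/(8431 + 12*7^(¾)) ≈ 0.00011789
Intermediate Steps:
z(N) = N^(3/2)
1/(8476 + (-45 + z(√(-2 + (-3)²))*12)) = 1/(8476 + (-45 + (√(-2 + (-3)²))^(3/2)*12)) = 1/(8476 + (-45 + (√(-2 + 9))^(3/2)*12)) = 1/(8476 + (-45 + (√7)^(3/2)*12)) = 1/(8476 + (-45 + 7^(¾)*12)) = 1/(8476 + (-45 + 12*7^(¾))) = 1/(8431 + 12*7^(¾))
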